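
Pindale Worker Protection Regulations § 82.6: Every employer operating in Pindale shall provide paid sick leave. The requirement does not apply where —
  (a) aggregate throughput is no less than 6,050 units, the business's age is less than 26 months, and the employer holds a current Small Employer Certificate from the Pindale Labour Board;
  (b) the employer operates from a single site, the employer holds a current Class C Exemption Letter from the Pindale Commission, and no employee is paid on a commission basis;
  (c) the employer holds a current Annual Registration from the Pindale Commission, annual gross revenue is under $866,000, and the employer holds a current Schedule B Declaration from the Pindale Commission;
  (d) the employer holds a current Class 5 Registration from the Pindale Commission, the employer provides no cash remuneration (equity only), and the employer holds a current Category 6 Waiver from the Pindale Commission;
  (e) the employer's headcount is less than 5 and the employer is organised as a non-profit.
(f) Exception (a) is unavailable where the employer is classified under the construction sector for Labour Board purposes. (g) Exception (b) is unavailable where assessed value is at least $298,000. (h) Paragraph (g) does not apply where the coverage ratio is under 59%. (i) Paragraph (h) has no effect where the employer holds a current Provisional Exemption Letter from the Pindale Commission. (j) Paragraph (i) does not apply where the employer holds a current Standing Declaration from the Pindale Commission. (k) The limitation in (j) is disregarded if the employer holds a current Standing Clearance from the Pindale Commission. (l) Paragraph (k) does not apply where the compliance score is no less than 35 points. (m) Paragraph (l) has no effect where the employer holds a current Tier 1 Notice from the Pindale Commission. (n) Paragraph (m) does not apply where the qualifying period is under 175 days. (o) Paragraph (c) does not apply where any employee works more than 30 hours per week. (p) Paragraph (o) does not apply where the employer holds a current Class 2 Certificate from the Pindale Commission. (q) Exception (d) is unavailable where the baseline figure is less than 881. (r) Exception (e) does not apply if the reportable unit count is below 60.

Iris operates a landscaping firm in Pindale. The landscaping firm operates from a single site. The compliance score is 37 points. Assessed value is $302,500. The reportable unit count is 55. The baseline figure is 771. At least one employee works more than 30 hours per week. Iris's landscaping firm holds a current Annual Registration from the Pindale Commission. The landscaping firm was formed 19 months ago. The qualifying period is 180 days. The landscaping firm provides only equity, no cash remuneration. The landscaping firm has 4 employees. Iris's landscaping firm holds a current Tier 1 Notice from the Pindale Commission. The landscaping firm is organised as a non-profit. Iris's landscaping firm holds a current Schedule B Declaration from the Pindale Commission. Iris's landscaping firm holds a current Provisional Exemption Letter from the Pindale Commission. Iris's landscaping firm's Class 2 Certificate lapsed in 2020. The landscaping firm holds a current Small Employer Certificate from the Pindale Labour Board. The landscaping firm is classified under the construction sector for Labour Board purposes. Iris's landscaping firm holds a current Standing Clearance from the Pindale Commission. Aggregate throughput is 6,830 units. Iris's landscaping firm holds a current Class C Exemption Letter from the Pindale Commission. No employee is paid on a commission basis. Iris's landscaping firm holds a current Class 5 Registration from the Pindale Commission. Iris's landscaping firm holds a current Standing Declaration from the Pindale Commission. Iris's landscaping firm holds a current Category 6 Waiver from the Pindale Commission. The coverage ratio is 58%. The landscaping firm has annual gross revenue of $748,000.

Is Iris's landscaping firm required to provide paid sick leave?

Yes — Iris's landscaping firm must provide paid sick leave.

Exception (a): aggregate throughput is 6,830 units, meeting the 6,050 units threshold; the business's age is 19 months, less than the 26 months limit; a current Small Employer Certificate is held — every condition holds. However, paragraph (f) must be considered: (f) operates against (a): the landscaping firm is classified under the construction sector. So (a) is unavailable.
Exception (b)'s conditions are all satisfied: the employer operates from a single site; a current Class C Exemption Letter is held; no employee is paid on commission. But applying paragraphs (g)–(n): (g) operates — assessed value is $302,500, meeting the $298,000 threshold. (h) operates (the coverage ratio is 58%, under the 59% limit), but is overridden by (i): (i) operates against (h): a current Provisional Exemption Letter is held. (j) would limit (i) — a current Standing Declaration is held — but (k) sets (j) aside: (k) applies — a current Standing Clearance is held. (l) would limit (k) — the compliance score is 37 points, meeting the 35 points threshold — but (m) sets (l) aside: (m) operates against (l): a current Tier 1 Notice is held. (n) is inapplicable (the qualifying period is 180 days, not under 175 days), so (m) stands. (b) is therefore removed.
Exception (c)'s conditions are all satisfied: a current Annual Registration is held; annual gross revenue is $748,000, under the $866,000 limit; a current Schedule B Declaration is held. Turning to paragraphs (o)–(p): (o) operates against (c): at least one employee exceeds 30 hours/week. (p) does not operate here (there is no Class 2 Certificate in force), so (o) stands. Exception (c) does not apply.
Exception (d): a current Class 5 Registration is held; remuneration is equity-only; a current Category 6 Waiver is held — every condition holds. Turning to paragraph (q): (q) operates against (d): the baseline figure is 771, less than the 881 limit. (d) is therefore removed.
Exception (e): the employer's headcount is 4, less than the 5 limit; the employer is a non-profit — every condition holds. However, paragraph (r) must be considered: (r) operates — the reportable unit count is 55, below the 60 limit. (e) is therefore removed.
No exception is made out. Iris's landscaping firm falls within the general rule.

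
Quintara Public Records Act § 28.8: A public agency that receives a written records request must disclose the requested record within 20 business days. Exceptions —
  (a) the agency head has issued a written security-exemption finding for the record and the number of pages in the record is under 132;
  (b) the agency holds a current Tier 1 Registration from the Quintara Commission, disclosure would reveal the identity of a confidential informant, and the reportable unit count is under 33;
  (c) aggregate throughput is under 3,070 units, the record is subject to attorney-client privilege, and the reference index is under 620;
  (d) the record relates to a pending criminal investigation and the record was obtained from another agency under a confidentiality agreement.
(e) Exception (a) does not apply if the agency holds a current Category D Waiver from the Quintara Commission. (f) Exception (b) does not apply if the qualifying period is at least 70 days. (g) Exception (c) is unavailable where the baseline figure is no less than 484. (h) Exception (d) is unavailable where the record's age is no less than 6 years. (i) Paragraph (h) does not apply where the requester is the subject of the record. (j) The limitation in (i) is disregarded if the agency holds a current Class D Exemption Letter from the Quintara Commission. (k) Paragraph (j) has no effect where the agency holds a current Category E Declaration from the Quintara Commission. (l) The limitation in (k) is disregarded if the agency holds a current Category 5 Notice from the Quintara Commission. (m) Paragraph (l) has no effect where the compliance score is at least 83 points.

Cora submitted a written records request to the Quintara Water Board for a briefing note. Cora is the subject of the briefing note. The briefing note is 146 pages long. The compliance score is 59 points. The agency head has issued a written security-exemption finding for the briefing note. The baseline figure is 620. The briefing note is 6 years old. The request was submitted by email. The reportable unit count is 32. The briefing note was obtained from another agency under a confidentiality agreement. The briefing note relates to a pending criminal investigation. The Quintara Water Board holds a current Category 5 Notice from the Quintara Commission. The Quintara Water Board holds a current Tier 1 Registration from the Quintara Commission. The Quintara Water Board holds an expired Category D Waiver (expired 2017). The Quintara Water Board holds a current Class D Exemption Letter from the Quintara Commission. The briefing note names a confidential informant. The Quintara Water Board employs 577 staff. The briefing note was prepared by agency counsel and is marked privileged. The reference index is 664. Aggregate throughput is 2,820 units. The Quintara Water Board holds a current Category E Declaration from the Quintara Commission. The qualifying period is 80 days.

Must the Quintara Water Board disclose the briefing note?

Yes — the Quintara Water Board must disclose the briefing note.

Exception (a) requires that the number of pages in the record is under 132; but the number of pages in the record is 146, not under 132, so (a) is unavailable.
All of (b)'s requirements are met (a current Tier 1 Registration is held; the briefing note names a confidential informant; the reportable unit count is 32, under the 33 limit). However, paragraph (f) must be considered: (f) operates — the qualifying period is 80 days, meeting the 70 days threshold. Exception (b) does not apply.
Exception (c) does not apply: the reference index is 664, not under 620.
Exception (d)'s conditions are all satisfied: the briefing note relates to a pending investigation; the briefing note was obtained under a confidentiality agreement. Turning to paragraphs (h)–(m): (h) operates against (d): the record's age is 6 years, meeting the 6 years threshold. (i) would limit (h) — Cora is the subject of the briefing note — but (j) sets (i) aside: (j) operates against (i): a current Class D Exemption Letter is held. (k) is engaged (a current Category E Declaration is held), but yields to (l): (l) applies — a current Category 5 Notice is held. (m), which would lift (l), is inapplicable — the compliance score is 59 points, short of 83 points. Exception (d) does not apply.
No exception is made out. the Quintara Water Board falls within the general rule.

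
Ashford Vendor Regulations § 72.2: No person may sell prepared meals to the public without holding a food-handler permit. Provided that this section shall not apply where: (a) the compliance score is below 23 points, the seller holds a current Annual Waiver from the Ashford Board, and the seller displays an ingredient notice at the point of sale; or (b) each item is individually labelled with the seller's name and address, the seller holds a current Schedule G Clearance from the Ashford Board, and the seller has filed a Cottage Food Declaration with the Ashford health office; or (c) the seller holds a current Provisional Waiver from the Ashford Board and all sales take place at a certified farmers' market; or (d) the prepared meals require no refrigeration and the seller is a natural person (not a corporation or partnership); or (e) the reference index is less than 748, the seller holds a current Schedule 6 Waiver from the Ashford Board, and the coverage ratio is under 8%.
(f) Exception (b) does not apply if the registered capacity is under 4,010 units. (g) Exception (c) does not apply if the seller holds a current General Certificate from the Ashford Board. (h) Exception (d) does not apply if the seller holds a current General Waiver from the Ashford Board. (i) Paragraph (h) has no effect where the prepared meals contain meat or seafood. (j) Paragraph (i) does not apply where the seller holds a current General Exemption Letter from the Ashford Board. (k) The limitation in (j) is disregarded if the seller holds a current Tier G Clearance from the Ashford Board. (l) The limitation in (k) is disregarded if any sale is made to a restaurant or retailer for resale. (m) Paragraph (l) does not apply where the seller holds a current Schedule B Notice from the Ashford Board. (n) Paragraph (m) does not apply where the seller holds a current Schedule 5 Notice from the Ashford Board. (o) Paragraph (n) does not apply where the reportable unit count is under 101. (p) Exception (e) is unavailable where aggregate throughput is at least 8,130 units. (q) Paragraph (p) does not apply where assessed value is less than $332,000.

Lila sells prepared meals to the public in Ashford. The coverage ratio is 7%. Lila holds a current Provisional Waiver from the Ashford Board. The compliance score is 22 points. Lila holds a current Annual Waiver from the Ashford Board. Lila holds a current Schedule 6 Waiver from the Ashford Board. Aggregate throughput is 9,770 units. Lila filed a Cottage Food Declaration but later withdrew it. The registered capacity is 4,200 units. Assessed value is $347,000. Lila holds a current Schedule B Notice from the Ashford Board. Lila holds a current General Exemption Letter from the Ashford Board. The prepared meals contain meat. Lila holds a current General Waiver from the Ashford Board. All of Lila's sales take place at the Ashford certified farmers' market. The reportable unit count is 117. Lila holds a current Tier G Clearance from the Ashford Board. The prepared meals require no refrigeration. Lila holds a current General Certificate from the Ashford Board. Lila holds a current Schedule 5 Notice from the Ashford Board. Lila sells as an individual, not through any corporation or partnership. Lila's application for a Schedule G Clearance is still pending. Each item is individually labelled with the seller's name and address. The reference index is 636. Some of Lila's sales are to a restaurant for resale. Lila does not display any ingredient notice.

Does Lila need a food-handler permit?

Yes — Lila must hold a food-handler permit.

Exception (a) does not apply: no ingredient notice is displayed.
Exception (b) fails — the Schedule G Clearance is not current.
Exception (c)'s conditions are all satisfied: a current Provisional Waiver is held; all sales are at a certified farmers' market. Turning to paragraph (g): (g) operates against (c): a current General Certificate is held. So (c) is unavailable.
Exception (d) is satisfied on its face — the prepared meals are shelf-stable; the seller is a natural person. However, paragraphs (h)–(o) must be considered: (h) operates against (d): a current General Waiver is held. (i) would limit (h) — the prepared meals contain meat — but (j) sets (i) aside: (j) operates against (i): a current General Exemption Letter is held. (k) would limit (j) — a current Tier G Clearance is held — but (l) sets (k) aside: (l) operates against (k): some sales are to a restaurant for resale. (m) would limit (l) — a current Schedule B Notice is held — but (n) sets (m) aside: (n) is triggered — a current Schedule 5 Notice is held. (o), which would lift (n), is not engaged — the reportable unit count is 117, not under 101. So (d) is unavailable.
Exception (e)'s conditions are all satisfied: the reference index is 636, less than the 748 limit; a current Schedule 6 Waiver is held; the coverage ratio is 7%, under the 8% limit. Turning to paragraphs (p)–(q): (p) is triggered — aggregate throughput is 9,770 units, meeting the 8,130 units threshold. (q), which would lift (p), is not triggered — assessed value is $347,000, not less than $332,000. (e) is therefore removed.
No exception applies. The general rule governs.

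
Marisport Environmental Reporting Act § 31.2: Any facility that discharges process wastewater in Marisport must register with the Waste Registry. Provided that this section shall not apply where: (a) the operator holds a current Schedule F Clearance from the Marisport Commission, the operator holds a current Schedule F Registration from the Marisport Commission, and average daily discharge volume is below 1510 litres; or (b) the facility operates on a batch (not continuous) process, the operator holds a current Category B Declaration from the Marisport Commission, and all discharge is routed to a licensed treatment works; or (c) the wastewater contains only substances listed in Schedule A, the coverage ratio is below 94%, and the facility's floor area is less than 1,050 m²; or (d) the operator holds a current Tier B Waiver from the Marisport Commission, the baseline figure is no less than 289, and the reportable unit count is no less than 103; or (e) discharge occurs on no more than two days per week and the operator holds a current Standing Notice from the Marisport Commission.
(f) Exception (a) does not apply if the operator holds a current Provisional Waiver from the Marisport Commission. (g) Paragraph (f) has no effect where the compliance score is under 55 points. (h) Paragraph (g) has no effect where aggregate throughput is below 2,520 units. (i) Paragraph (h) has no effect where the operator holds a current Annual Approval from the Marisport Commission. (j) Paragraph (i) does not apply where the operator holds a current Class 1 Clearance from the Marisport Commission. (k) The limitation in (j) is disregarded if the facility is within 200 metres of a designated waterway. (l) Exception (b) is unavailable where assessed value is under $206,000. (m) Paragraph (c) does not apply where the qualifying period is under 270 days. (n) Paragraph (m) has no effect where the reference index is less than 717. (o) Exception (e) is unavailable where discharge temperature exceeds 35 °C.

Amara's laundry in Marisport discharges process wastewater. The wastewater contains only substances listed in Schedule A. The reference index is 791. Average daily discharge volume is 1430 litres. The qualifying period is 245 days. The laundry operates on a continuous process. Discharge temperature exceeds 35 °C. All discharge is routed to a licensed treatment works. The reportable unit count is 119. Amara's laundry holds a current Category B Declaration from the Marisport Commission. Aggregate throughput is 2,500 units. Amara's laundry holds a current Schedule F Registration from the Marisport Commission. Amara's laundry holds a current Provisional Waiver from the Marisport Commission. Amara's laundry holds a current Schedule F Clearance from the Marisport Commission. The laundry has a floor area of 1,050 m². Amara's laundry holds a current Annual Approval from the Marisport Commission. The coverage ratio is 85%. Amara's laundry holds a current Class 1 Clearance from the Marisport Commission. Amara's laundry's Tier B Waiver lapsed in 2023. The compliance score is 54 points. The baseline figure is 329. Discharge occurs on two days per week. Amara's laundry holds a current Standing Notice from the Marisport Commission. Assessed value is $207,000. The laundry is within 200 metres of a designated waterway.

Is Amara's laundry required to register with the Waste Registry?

No — exception (a) applies; Amara's laundry is not required to register with the Waste Registry.

Exception (a)'s conditions are all satisfied: a current Schedule F Clearance is held; a current Schedule F Registration is held; average daily discharge volume is 1430 litres, below the 1510 litres limit. Considering the limiting provisions: (f) would limit (a) — a current Provisional Waiver is held — but (g) sets (f) aside: (g) is engaged — the compliance score is 54 points, under the 55 points limit. (h) would limit (g) — aggregate throughput is 2,500 units, below the 2,520 units limit — but (i) sets (h) aside: (i) applies — a current Annual Approval is held. (j) is triggered (a current Class 1 Clearance is held), but is itself disapplied by (k): (k) operates against (j): the laundry is within 200 m of a designated waterway. Exception (a) stands.
Exception (b) does not apply: the facility operates on a continuous process.
Exception (c) does not apply: the facility's floor area is 1,050 m², not less than 1,050 m².
Exception (d) does not apply: there is no Tier B Waiver in force.
Exception (e): discharge occurs on no more than two days per week; a current Standing Notice is held — every condition holds. But: (o) operates against (e): discharge temperature exceeds 35 °C. (e) is therefore removed.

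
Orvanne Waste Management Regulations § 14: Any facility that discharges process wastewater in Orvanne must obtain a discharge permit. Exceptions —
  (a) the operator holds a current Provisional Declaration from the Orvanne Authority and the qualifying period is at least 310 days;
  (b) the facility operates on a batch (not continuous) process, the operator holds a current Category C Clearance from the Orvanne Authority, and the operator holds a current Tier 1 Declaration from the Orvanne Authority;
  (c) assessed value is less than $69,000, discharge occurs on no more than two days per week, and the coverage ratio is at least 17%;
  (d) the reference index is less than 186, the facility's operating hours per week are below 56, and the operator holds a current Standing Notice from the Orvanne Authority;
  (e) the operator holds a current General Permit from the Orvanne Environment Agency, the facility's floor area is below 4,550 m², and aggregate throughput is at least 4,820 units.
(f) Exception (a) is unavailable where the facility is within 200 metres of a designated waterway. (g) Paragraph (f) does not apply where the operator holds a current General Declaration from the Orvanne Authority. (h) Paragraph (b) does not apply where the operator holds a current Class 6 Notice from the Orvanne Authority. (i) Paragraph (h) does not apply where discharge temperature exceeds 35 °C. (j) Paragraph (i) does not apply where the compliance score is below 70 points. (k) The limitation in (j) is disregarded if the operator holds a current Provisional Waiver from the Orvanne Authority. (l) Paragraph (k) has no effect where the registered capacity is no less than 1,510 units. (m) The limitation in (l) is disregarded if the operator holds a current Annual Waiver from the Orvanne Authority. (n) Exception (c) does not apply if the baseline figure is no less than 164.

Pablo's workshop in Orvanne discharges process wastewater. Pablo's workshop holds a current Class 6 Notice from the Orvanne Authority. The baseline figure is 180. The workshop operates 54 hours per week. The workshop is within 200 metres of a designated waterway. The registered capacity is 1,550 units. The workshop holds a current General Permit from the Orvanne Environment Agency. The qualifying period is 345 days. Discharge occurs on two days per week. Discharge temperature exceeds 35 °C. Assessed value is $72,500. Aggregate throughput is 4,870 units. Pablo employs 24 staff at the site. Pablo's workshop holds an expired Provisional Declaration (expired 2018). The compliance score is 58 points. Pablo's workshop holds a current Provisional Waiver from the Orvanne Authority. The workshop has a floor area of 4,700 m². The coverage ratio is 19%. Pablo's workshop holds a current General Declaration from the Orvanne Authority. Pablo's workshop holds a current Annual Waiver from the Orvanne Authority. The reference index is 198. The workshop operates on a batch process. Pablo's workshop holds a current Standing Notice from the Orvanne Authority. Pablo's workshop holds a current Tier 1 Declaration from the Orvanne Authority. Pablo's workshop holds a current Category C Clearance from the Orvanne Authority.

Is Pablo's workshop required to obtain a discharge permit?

No — exception (b) applies; Pablo's workshop is not required to obtain a discharge permit.

Exception (a) fails — there is no Provisional Declaration in force.
All of (b)'s requirements are met (the facility operates on a batch process; a current Category C Clearance is held; a current Tier 1 Declaration is held). Under paragraphs (h)–(m): (h) is triggered (a current Class 6 Notice is held), but is overridden by (i): (i) is triggered — discharge temperature exceeds 35 °C. (j) would limit (i) — the compliance score is 58 points, below the 70 points limit — but (k) sets (j) aside: (k) operates against (j): a current Provisional Waiver is held. (l) applies (the registered capacity is 1,550 units, meeting the 1,510 units threshold), but is displaced by (m): (m) operates against (l): a current Annual Waiver is held. (b) remains available.
Exception (c) fails — assessed value is $72,500, not less than $69,000.
Exception (d) requires that the reference index is less than 186; but the reference index is 198, not less than 186, so (d) is unavailable.
Exception (e) requires that the facility's floor area is below 4,550 m²; but the facility's floor area is 4,700 m², not below 4,550 m², so (e) is unavailable.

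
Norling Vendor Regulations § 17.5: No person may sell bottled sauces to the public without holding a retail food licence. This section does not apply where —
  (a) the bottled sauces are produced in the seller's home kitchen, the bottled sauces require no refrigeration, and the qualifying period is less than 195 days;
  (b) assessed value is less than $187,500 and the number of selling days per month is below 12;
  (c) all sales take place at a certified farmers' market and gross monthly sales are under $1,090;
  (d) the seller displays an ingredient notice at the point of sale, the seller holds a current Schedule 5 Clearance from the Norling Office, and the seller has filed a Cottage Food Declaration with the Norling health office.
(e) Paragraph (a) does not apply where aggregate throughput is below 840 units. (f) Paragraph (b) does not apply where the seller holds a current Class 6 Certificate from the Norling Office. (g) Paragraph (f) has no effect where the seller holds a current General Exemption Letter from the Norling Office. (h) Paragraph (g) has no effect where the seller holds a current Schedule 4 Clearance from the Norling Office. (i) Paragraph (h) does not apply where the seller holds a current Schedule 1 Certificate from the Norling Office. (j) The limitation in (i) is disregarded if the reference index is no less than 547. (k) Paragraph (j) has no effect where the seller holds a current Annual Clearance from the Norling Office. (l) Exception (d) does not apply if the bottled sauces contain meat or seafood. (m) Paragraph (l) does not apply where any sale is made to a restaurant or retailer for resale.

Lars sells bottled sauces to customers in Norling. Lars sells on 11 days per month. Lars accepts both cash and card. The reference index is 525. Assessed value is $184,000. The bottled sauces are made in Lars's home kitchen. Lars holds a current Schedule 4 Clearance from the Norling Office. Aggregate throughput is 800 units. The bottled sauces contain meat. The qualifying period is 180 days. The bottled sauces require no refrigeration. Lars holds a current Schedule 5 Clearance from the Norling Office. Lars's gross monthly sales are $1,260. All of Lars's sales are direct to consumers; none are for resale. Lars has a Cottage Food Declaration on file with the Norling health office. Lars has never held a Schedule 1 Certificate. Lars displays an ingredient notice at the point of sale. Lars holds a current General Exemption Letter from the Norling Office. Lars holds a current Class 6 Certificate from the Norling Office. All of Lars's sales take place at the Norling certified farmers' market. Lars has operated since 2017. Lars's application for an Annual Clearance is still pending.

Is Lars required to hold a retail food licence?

Yes — Lars must hold a retail food licence.

Exception (a)'s conditions are all satisfied: the bottled sauces are home-kitchen produced; the bottled sauces are shelf-stable; the qualifying period is 180 days, less than the 195 days limit. But: (e) is triggered — aggregate throughput is 800 units, below the 840 units limit. (a) is therefore removed.
Exception (b): assessed value is $184,000, less than the $187,500 limit; the number of selling days per month is 11, below the 12 limit — every condition holds. But applying paragraphs (f)–(k): (f) operates against (b): a current Class 6 Certificate is held. (g) would limit (f) — a current General Exemption Letter is held — but (h) sets (g) aside: (h) applies — a current Schedule 4 Clearance is held. (i) does not operate here (no current Schedule 1 Certificate is held), so (h) stands. So (b) is unavailable.
Exception (c) requires that gross monthly sales are under $1,090; but gross monthly sales are $1,260, not under $1,090, so (c) is unavailable.
Exception (d) is satisfied on its face — an ingredient notice is displayed; a current Schedule 5 Clearance is held; a Cottage Food Declaration is on file. But: (l) operates against (d): the bottled sauces contain meat. (m) is inapplicable (no sales are for resale), so (l) stands. So (d) is unavailable.
No exception applies. The general rule governs.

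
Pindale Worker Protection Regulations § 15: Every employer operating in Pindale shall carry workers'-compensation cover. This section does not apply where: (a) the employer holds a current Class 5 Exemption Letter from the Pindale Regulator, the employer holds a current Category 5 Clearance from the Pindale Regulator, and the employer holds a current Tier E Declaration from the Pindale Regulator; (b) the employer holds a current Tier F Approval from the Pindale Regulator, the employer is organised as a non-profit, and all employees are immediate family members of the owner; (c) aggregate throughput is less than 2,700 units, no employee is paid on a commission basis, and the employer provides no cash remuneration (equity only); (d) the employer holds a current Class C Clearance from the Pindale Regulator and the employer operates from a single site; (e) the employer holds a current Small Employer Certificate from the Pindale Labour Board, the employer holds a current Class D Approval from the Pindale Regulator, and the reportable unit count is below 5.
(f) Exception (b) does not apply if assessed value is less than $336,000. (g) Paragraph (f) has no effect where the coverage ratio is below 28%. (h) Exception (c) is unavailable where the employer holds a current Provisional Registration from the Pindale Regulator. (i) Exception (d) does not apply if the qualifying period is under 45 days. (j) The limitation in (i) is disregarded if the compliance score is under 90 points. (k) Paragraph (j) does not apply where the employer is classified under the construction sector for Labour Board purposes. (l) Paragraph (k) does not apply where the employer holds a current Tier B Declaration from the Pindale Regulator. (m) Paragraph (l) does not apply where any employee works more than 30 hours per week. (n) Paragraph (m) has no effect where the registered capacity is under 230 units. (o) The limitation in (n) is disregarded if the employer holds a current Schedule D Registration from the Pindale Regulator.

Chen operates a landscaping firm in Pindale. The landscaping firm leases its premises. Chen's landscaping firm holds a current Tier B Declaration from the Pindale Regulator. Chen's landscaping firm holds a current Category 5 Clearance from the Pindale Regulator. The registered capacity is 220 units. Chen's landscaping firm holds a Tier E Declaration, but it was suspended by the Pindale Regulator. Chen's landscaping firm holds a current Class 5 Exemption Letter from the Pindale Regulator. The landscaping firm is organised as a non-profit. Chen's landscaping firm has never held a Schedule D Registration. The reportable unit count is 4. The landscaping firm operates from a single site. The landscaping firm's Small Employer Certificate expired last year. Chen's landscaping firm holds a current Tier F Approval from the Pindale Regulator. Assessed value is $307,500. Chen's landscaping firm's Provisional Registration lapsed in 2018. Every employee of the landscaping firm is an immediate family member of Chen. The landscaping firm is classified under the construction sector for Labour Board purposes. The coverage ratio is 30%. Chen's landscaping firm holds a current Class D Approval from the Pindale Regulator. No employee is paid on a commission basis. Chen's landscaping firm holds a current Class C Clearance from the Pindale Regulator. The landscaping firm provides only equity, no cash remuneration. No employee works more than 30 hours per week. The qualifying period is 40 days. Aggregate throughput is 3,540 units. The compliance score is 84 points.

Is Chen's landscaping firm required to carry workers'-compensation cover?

No — exception (d) applies; Chen's landscaping firm is not required to carry workers'-compensation cover.

Exception (a) does not apply: the Tier E Declaration is not current.
Exception (b): a current Tier F Approval is held; the employer is a non-profit; every employee is an immediate family member — every condition holds. But applying paragraphs (f)–(g): (f) operates against (b): assessed value is $307,500, less than the $336,000 limit. (g), which would lift (f), is inapplicable — the coverage ratio is 30%, not below 28%. So (b) is unavailable.
Exception (c) requires that aggregate throughput is less than 2,700 units; but aggregate throughput is 3,540 units, not less than 2,700 units, so (c) is unavailable.
Exception (d): a current Class C Clearance is held; the employer operates from a single site — every condition holds. As to paragraphs (i)–(o): (i) operates (the qualifying period is 40 days, under the 45 days limit), but yields to (j): (j) operates against (i): the compliance score is 84 points, under the 90 points limit. (k) is triggered (the landscaping firm is classified under the construction sector), but is set aside by (l): (l) is triggered — a current Tier B Declaration is held. (m), which would lift (l), is inapplicable — no employee exceeds 30 hours/week. Exception (d) stands.
Exception (e) does not apply: the Small Employer Certificate has expired.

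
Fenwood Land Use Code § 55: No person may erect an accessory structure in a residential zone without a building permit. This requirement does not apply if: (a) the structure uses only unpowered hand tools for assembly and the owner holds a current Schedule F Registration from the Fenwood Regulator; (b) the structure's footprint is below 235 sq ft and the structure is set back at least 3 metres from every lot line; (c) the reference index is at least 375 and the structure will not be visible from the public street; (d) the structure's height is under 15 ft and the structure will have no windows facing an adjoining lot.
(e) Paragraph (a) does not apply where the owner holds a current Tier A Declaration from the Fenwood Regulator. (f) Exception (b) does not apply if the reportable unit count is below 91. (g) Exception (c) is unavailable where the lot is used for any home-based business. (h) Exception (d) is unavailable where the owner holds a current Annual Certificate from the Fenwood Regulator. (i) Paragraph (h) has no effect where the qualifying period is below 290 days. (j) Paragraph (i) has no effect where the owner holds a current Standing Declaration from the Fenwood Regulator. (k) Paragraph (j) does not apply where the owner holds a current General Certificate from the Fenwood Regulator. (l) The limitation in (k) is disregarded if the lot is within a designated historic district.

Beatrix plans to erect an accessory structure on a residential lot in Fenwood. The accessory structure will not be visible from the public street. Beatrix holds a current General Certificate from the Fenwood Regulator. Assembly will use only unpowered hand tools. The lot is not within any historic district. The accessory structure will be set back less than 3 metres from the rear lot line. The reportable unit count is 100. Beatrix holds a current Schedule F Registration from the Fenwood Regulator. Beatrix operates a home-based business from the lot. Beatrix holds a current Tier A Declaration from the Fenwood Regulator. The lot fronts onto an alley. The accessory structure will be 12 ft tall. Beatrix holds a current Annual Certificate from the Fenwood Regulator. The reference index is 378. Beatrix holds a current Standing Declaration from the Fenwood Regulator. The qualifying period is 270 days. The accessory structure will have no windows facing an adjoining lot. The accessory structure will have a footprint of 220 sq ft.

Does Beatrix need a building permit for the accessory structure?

All of (a)'s requirements are met (assembly uses only hand tools; a current Schedule F Registration is held). However, paragraph (e) must be considered: (e) operates against (a): a current Tier A Declaration is held. Exception (a) does not apply.
Exception (b) fails — the rear setback is under 3 m.
All of (c)'s requirements are met (the reference index is 378, meeting the 375 threshold; the structure will not be visible from the street). But applying paragraph (g): (g) operates against (c): a home-based business operates on the lot. So (c) is unavailable.
Exception (d): the structure's height is 12 ft, under the 15 ft limit; no windows face an adjoining lot — every condition holds. Under paragraphs (h)–(l): (h) applies (a current Annual Certificate is held), but is set aside by (i): (i) operates against (h): the qualifying period is 270 days, below the 290 days limit. (j) is engaged (a current Standing Declaration is held), but yields to (k): (k) is triggered — a current General Certificate is held. (l), which would lift (k), is not engaged — the lot is not in a historic district. (d) remains available.

No — exception (d) applies; Beatrix does not need a building permit.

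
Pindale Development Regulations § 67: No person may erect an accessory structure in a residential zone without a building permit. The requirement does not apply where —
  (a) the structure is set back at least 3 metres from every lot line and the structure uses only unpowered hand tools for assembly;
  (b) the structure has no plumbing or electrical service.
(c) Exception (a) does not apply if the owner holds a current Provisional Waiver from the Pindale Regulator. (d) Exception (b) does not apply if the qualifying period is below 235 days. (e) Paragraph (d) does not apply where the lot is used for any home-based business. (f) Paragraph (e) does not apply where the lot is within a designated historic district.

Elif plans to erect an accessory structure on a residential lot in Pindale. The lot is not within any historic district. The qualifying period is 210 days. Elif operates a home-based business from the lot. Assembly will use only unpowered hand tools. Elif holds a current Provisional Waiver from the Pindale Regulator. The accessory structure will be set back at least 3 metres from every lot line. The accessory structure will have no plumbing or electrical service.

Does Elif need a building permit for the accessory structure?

No — exception (b) applies; Elif does not need a building permit.

Exception (a): the setback is at least 3 m on every side; assembly uses only hand tools — every condition holds. But applying paragraph (c): (c) operates against (a): a current Provisional Waiver is held. (a) is therefore removed.
Exception (b) is satisfied on its face — there is no plumbing or electrical service. As to paragraphs (d)–(f): (d) is triggered (the qualifying period is 210 days, below the 235 days limit), but is displaced by (e): (e) applies — a home-based business operates on the lot. (f) does not operate here (the lot is not in a historic district), so (e) stands. Exception (b) stands.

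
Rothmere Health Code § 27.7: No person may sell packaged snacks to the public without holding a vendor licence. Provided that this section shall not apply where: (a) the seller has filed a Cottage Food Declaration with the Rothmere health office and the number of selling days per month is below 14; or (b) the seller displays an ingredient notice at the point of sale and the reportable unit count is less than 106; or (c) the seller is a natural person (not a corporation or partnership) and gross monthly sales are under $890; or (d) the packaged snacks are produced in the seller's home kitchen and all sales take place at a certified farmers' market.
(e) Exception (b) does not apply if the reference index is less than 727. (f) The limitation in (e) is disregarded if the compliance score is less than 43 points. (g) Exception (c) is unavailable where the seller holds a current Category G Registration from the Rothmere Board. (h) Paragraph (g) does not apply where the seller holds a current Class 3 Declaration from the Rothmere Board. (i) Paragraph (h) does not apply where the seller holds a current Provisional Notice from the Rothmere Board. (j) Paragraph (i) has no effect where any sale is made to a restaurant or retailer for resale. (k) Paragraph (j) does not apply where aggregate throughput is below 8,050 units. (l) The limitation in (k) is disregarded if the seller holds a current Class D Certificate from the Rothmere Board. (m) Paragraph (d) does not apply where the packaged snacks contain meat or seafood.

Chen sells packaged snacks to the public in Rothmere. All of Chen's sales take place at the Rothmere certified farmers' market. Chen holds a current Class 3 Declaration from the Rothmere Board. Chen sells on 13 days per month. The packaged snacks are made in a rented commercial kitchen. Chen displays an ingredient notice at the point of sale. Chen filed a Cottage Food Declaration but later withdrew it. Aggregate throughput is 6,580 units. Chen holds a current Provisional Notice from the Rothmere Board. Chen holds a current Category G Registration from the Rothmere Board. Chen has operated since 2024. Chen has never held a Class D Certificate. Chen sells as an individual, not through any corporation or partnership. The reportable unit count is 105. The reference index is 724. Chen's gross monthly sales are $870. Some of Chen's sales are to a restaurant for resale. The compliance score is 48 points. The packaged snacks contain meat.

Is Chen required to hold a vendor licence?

Yes — Chen must hold a vendor licence.

Exception (a) fails — the Cottage Food Declaration was withdrawn.
All of (b)'s requirements are met (an ingredient notice is displayed; the reportable unit count is 105, less than the 106 limit). However, paragraphs (e)–(f) must be considered: (e) operates against (b): the reference index is 724, less than the 727 limit. (f) does not operate here (the compliance score is 48 points, not less than 43 points), so (e) stands. Exception (b) does not apply.
Exception (c): the seller is a natural person; gross monthly sales are $870, under the $890 limit — every condition holds. However, paragraphs (g)–(l) must be considered: (g) operates — a current Category G Registration is held. (h) is triggered (a current Class 3 Declaration is held), but is overridden by (i): (i) operates against (h): a current Provisional Notice is held. (j) applies (some sales are to a restaurant for resale), but is overridden by (k): (k) operates against (j): aggregate throughput is 6,580 units, below the 8,050 units limit. (l) does not operate here (the Class D Certificate is not current), so (k) stands. (c) is therefore removed.
Exception (d) fails — the packaged snacks are made in a commercial kitchen, not a home kitchen.
No exception applies. The general rule governs.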